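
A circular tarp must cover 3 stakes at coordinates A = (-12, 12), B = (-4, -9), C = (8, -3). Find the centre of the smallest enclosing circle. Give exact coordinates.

Side lengths²: AB² = 505, AC² = 625, BC² = 180.
Since AC² = 625 < 505 + 180 = 685, the triangle is acute, so the smallest enclosing circle is the circumcircle.
Circumcentre = (-2.75, 3.5), r² = 157.8125.
Centre = (-2.75, 3.5).

(-2.75, 3.5)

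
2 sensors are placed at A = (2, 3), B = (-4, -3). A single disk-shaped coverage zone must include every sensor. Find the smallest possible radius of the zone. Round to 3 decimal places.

4.243

The smallest circle enclosing two points has them as diameter endpoints.
Centre = midpoint = (-1, 0); r² = |AB|²/4 = 72/4 = 18.
r = √18 ≈ 4.243.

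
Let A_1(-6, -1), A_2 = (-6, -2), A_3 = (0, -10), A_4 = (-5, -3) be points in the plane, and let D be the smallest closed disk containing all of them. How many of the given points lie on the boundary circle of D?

2

The minimum enclosing circle of a finite set is fixed by two of the points (as a diameter) or three (as a circumcircle).
The farthest pair is A_1–A_3 with squared distance 117. The circle on this segment as diameter has centre (-3, -5.5) and r² = 117/4 = 29.25.
Check A_2: distance² to centre = 21.25 ≤ 29.25, so it lies inside.
All remaining points lie in this disk, and no smaller disk contains both endpoints, so this is the minimum enclosing circle.
The points at distance exactly r from the centre are A_1, A_3 — 2 points.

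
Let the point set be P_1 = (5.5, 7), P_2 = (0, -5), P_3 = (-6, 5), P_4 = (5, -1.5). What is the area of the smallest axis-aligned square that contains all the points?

The bounding box has width 11.5 and height 12.
An axis-aligned square enclosing the set must have side ≥ max(width, height).
So the minimum side is max(11.5, 12) = 12.
Area = 12² = 144.

144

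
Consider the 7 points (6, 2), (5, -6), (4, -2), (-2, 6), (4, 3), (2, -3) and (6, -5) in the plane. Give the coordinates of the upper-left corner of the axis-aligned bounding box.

(-2, 6)

x-range [-2, 6], y-range [-6, 6].
The upper-left corner is (-2, 6).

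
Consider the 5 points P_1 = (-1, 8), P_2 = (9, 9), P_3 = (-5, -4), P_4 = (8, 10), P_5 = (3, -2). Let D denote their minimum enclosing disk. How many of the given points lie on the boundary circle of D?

The minimum enclosing circle is determined by three boundary points: P_2, P_3, P_4.
Their circumcentre is (95/54, 149/54) with r² = 133225/1458.
The farthest remaining point P_1 is at distance² 51145/1458 ≤ 133225/1458.
The points at distance exactly r from the centre are P_2, P_3, P_4 — 3 points.

3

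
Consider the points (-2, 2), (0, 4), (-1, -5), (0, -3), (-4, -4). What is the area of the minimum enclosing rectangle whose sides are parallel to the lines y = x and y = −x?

In coordinates u = x + y, v = x − y the rectangle is axis-aligned; the map (x,y)→(u,v) scales areas by 2.
u-values: 0, 4, -6, -3, -8; range = 4 − (-8) = 12.
v-values: -4, -4, 4, 3, 0; range = 4 − (-4) = 8.
Area = (12 × 8) / 2 = 48.

48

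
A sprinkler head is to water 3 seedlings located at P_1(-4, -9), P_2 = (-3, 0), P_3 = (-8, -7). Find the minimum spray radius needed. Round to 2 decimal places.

Side lengths²: P_1P_2² = 82, P_1P_3² = 20, P_2P_3² = 74.
Since P_1P_2² = 82 < 74 + 20 = 94, the triangle is acute, so the smallest enclosing circle is the circumcircle.
Circumcentre = (-80/19, -84/19), r² = 7585/361.
r = √(7585/361) ≈ 4.58.

4.58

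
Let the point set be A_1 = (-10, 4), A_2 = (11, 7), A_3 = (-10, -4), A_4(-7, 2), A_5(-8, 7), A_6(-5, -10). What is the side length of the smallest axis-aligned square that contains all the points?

21

The bounding box has width 21 and height 17.
An axis-aligned square enclosing the set must have side ≥ max(width, height).
So the minimum side is max(21, 17) = 21.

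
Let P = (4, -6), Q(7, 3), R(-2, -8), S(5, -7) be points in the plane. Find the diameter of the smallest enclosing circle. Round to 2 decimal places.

By Welzl's lemma the MEC is supported by two points (diametrically opposite) or three points (on a circumcircle).
The farthest pair is Q–R with squared distance 202. The circle on this segment as diameter has centre (2.5, -2.5) and r² = 202/4 = 50.5.
Check P: distance² to centre = 14.5 ≤ 50.5, so it lies inside.
All remaining points lie in this disk, and no smaller disk contains both endpoints, so this is the minimum enclosing circle.
Diameter = 2r = 2√(50.5) ≈ 14.21.

14.21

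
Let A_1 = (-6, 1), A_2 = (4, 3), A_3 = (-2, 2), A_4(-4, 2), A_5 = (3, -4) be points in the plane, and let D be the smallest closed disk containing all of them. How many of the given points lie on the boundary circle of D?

By Welzl's lemma the MEC is supported by two points (diametrically opposite) or three points (on a circumcircle).
The minimum enclosing circle is determined by three boundary points: A_1, A_2, A_5.
Their circumcentre is (-21/34, 3/34) with r² = 17225/578.
The farthest remaining point A_4 is at distance² 8725/578 ≤ 17225/578.
The points at distance exactly r from the centre are A_1, A_2, A_5 — 3 points.

3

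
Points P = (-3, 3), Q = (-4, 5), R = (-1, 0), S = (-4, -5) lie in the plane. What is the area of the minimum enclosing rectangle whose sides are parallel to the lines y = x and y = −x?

50

In coordinates u = x + y, v = x − y the rectangle is axis-aligned; the map (x,y)→(u,v) scales areas by 2.
u-values: 0, 1, -1, -9; range = 1 − (-9) = 10.
v-values: -6, -9, -1, 1; range = 1 − (-9) = 10.
Area = (10 × 10) / 2 = 50.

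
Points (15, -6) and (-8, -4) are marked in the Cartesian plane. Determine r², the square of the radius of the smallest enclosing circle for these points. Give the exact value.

The smallest circle enclosing two points has them as diameter endpoints.
Centre = midpoint = (3.5, -5); r² = |(15, -6)−(-8, -4)|²/4 = 533/4 = 133.25.

133.25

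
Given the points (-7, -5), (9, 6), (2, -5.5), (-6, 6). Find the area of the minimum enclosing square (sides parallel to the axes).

256

The bounding box has width 16 and height 11.5.
An axis-aligned square enclosing the set must have side ≥ max(width, height).
So the minimum side is max(16, 11.5) = 16.
Area = 16² = 256.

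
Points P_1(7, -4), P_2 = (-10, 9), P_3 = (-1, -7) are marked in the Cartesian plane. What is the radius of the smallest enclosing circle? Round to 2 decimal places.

10.70

Side lengths²: P_1P_2² = 458, P_1P_3² = 73, P_2P_3² = 337.
Since P_1P_2² = 458 ≥ 337 + 73 = 410, the angle opposite P_1P_2 is not acute, so the smallest enclosing circle has P_1P_2 as diameter.
Centre = midpoint of P_1P_2 = (-1.5, 2.5), r² = 458/4 = 114.5.
r = √(114.5) ≈ 10.70.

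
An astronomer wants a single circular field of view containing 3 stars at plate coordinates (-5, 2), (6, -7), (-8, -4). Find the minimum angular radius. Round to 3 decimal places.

7.339

Call the three points A, B, C in the order given.
Side lengths²: AB² = 202, AC² = 45, BC² = 205.
Since BC² = 205 < 202 + 45 = 247, the triangle is acute, so the smallest enclosing circle is the circumcircle.
Circumcentre = (-41/62, -243/62), r² = 103525/1922.
r = √(103525/1922) ≈ 7.339.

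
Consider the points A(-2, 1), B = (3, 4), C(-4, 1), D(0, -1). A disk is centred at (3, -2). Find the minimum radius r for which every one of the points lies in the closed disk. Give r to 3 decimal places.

7.616

The required radius is the distance from (3, -2) to the farthest point.
Squared distances: 34, 36, 58, 10.
Maximum is 58, attained at C.
r = √58 ≈ 7.616.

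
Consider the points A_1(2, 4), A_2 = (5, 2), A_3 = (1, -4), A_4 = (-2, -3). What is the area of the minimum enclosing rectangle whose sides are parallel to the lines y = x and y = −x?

In coordinates u = x + y, v = x − y the rectangle is axis-aligned; the map (x,y)→(u,v) scales areas by 2.
u-values: 6, 7, -3, -5; range = 7 − (-5) = 12.
v-values: -2, 3, 5, 1; range = 5 − (-2) = 7.
Area = (12 × 7) / 2 = 42.

42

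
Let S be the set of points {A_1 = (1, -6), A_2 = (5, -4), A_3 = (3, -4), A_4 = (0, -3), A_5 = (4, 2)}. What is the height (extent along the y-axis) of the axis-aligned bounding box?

max y = 2, min y = -6, so height = 8.

8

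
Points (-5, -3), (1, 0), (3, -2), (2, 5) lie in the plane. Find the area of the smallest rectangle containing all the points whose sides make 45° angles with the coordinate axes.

In coordinates u = x + y, v = x − y the rectangle is axis-aligned; the map (x,y)→(u,v) scales areas by 2.
u-values: -8, 1, 1, 7; range = 7 − (-8) = 15.
v-values: -2, 1, 5, -3; range = 5 − (-3) = 8.
Area = (15 × 8) / 2 = 60.

60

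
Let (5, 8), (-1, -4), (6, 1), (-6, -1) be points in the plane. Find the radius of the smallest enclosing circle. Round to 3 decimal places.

The minimum enclosing circle of a finite set is fixed by two of the points (as a diameter) or three (as a circumcircle).
The minimum enclosing circle is determined by three boundary points: (5, 8), (-1, -4), (-6, -1).
Their circumcentre is (-2/13, 40/13) with r² = 8585/169.
The farthest remaining point (6, 1) is at distance² 7129/169 ≤ 8585/169.
r = √(8585/169) ≈ 7.127.

7.127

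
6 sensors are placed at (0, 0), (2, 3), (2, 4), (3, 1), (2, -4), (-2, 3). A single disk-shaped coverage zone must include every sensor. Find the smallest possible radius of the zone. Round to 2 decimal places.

4.16

By Welzl's lemma the MEC is supported by two points (diametrically opposite) or three points (on a circumcircle).
The minimum enclosing circle is determined by three boundary points: (2, 4), (2, -4), (-2, 3).
Their circumcentre is (0.875, 0) with r² = 17.265625.
The farthest remaining point (2, 3) is at distance² 10.265625 ≤ 17.265625.
r = √(17.265625) ≈ 4.16.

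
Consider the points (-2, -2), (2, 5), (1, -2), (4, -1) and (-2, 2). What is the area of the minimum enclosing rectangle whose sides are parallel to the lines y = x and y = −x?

In coordinates u = x + y, v = x − y the rectangle is axis-aligned; the map (x,y)→(u,v) scales areas by 2.
u-values: -4, 7, -1, 3, 0; range = 7 − (-4) = 11.
v-values: 0, -3, 3, 5, -4; range = 5 − (-4) = 9.
Area = (11 × 9) / 2 = 49.5.

49.5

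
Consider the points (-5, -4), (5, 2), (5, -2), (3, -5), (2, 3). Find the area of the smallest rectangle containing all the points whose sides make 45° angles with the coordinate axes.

72

In coordinates u = x + y, v = x − y the rectangle is axis-aligned; the map (x,y)→(u,v) scales areas by 2.
u-values: -9, 7, 3, -2, 5; range = 7 − (-9) = 16.
v-values: -1, 3, 7, 8, -1; range = 8 − (-1) = 9.
Area = (16 × 9) / 2 = 72.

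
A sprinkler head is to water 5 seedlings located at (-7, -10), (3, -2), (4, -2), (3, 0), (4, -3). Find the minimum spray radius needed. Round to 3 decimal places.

The farthest pair is (-7, -10)–(3, 0) with squared distance 200. The circle on this segment as diameter has centre (-2, -5) and r² = 200/4 = 50.
Check (3, -2): distance² to centre = 34 ≤ 50, so it lies inside.
All remaining points lie in this disk, and no smaller disk contains both endpoints, so this is the minimum enclosing circle.
r = √50 ≈ 7.071.

7.071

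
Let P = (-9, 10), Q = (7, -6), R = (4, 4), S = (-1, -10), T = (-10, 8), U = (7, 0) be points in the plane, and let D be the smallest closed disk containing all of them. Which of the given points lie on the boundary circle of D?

P, Q, S

The minimum enclosing circle of a finite set is fixed by two of the points (as a diameter) or three (as a circumcircle).
The minimum enclosing circle is determined by three boundary points: P, Q, S.
Their circumcentre is (-5/3, 4/3) with r² = 1160/9.
The farthest remaining point T is at distance² 1025/9 ≤ 1160/9.
The points at distance exactly r from the centre are P, Q, S — 3 points.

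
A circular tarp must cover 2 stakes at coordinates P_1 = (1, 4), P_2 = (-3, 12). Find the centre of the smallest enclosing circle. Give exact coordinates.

(-1, 8)

The smallest circle enclosing two points has them as diameter endpoints.
Centre = midpoint = (-1, 8); r² = |P_1P_2|²/4 = 80/4 = 20.
Centre = (-1, 8).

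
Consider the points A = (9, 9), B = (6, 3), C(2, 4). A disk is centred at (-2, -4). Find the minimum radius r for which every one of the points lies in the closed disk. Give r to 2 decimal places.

The required radius is the distance from (-2, -4) to the farthest point.
Squared distances: 290, 113, 80.
Maximum is 290, attained at A.
r = √290 ≈ 17.03.

17.03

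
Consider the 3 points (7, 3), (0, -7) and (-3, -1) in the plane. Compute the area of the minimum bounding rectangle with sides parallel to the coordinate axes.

x ranges over [-3, 7], width 10.
y ranges over [-7, 3], height 10.
Area = 10 × 10 = 100.

100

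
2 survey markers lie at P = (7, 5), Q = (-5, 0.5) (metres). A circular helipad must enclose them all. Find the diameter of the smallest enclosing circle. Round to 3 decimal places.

The smallest circle enclosing two points has them as diameter endpoints.
Centre = midpoint = (1, 2.75); r² = |PQ|²/4 = 164.25/4 = 41.0625.
Diameter = 2r = 2√(41.0625) ≈ 12.816.

12.816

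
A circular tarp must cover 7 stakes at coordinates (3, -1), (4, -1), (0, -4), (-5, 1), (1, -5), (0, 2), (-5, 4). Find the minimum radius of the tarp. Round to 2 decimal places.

5.46

The minimum enclosing circle of a finite set is fixed by two of the points (as a diameter) or three (as a circumcircle).
The minimum enclosing circle is determined by three boundary points: (4, -1), (1, -5), (-5, 4).
Their circumcentre is (-47/34, -3/34) with r² = 17225/578.
The farthest remaining point (3, -1) is at distance² 11581/578 ≤ 17225/578.
r = √(17225/578) ≈ 5.46.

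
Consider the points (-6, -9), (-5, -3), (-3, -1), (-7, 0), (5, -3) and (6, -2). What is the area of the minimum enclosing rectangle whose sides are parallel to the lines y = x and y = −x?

142.5

In coordinates u = x + y, v = x − y the rectangle is axis-aligned; the map (x,y)→(u,v) scales areas by 2.
u-values: -15, -8, -4, -7, 2, 4; range = 4 − (-15) = 19.
v-values: 3, -2, -2, -7, 8, 8; range = 8 − (-7) = 15.
Area = (19 × 15) / 2 = 142.5.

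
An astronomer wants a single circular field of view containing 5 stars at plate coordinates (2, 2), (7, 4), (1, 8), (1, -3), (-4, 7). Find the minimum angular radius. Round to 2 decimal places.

The minimum enclosing circle is determined by three boundary points: (7, 4), (1, -3), (-4, 7).
Their circumcentre is (33/38, 121/38) with r² = 27625/722.
The farthest remaining point (1, 8) is at distance² 16757/722 ≤ 27625/722.
r = √(27625/722) ≈ 6.19.

6.19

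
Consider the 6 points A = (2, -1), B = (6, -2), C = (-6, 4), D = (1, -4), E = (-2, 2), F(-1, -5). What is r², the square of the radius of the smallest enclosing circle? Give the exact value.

The minimum enclosing circle of a finite set is fixed by two of the points (as a diameter) or three (as a circumcircle).
The farthest pair is B–C with squared distance 180. The circle on this segment as diameter has centre (0, 1) and r² = 180/4 = 45.
Check A: distance² to centre = 8 ≤ 45, so it lies inside.
All remaining points lie in this disk, and no smaller disk contains both endpoints, so this is the minimum enclosing circle.

45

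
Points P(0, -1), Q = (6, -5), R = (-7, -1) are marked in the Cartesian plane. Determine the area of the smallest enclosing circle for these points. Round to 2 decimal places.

145.30

Side lengths²: PQ² = 52, PR² = 49, QR² = 185.
Since QR² = 185 ≥ 52 + 49 = 101, the angle opposite QR is not acute, so the smallest enclosing circle has QR as diameter.
Centre = midpoint of QR = (-0.5, -3), r² = 185/4 = 46.25.
Area = π·r² = π·46.25 ≈ 145.30.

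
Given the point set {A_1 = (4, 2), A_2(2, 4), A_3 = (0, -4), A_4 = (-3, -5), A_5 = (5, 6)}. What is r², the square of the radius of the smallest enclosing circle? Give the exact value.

The farthest pair is A_4–A_5 with squared distance 185. The circle on this segment as diameter has centre (1, 0.5) and r² = 185/4 = 46.25.
Check A_1: distance² to centre = 11.25 ≤ 46.25, so it lies inside.
All remaining points lie in this disk, and no smaller disk contains both endpoints, so this is the minimum enclosing circle.

46.25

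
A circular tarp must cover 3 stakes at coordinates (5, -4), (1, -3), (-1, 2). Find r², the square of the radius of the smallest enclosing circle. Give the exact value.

Call the three points A, B, C in the order given.
Side lengths²: AB² = 17, AC² = 72, BC² = 29.
Since AC² = 72 ≥ 29 + 17 = 46, the angle opposite AC is not acute, so the smallest enclosing circle has AC as diameter.
Centre = midpoint of AC = (2, -1), r² = 72/4 = 18.

18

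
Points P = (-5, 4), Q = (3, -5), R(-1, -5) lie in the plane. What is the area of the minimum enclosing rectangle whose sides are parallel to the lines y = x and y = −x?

42.5

In coordinates u = x + y, v = x − y the rectangle is axis-aligned; the map (x,y)→(u,v) scales areas by 2.
u-values: -1, -2, -6; range = -1 − (-6) = 5.
v-values: -9, 8, 4; range = 8 − (-9) = 17.
Area = (5 × 17) / 2 = 42.5.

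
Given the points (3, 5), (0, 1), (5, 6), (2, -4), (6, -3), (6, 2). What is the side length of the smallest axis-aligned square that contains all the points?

10

The bounding box has width 6 and height 10.
An axis-aligned square enclosing the set must have side ≥ max(width, height).
So the minimum side is max(6, 10) = 10.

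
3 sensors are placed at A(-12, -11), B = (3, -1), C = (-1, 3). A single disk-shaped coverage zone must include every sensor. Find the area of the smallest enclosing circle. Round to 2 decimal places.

258.93

Side lengths²: AB² = 325, AC² = 317, BC² = 32.
Since AB² = 325 < 317 + 32 = 349, the triangle is acute, so the smallest enclosing circle is the circumcircle.
Circumcentre = (-5.1, -5.1), r² = 82.42.
Area = π·r² = π·82.42 ≈ 258.93.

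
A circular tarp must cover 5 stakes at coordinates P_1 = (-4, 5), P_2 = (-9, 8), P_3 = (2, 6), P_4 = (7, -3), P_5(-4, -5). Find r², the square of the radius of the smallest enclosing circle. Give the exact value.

94.25

By Welzl's lemma the MEC is supported by two points (diametrically opposite) or three points (on a circumcircle).
The farthest pair is P_2–P_4 with squared distance 377. The circle on this segment as diameter has centre (-1, 2.5) and r² = 377/4 = 94.25.
Check P_1: distance² to centre = 15.25 ≤ 94.25, so it lies inside.
All remaining points lie in this disk, and no smaller disk contains both endpoints, so this is the minimum enclosing circle.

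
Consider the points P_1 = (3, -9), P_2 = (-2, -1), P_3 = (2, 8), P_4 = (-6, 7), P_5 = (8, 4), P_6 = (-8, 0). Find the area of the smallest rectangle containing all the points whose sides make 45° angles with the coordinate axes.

250

In coordinates u = x + y, v = x − y the rectangle is axis-aligned; the map (x,y)→(u,v) scales areas by 2.
u-values: -6, -3, 10, 1, 12, -8; range = 12 − (-8) = 20.
v-values: 12, -1, -6, -13, 4, -8; range = 12 − (-13) = 25.
Area = (20 × 25) / 2 = 250.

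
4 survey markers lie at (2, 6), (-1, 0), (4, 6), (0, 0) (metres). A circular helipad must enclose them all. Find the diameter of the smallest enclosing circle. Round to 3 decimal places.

7.810

The farthest pair is (-1, 0)–(4, 6) with squared distance 61. The circle on this segment as diameter has centre (1.5, 3) and r² = 61/4 = 15.25.
Check (2, 6): distance² to centre = 9.25 ≤ 15.25, so it lies inside.
All remaining points lie in this disk, and no smaller disk contains both endpoints, so this is the minimum enclosing circle.
Diameter = 2r = 2√(15.25) ≈ 7.810.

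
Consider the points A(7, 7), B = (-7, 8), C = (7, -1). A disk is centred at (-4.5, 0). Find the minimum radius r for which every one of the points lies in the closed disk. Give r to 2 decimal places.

13.46

The required radius is the distance from (-4.5, 0) to the farthest point.
Squared distances: 181.25, 70.25, 133.25.
Maximum is 181.25, attained at A.
r = √(181.25) ≈ 13.46.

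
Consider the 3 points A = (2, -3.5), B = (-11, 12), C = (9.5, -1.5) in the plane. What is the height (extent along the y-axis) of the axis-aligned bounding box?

15.5

max y = 12, min y = -3.5, so height = 15.5.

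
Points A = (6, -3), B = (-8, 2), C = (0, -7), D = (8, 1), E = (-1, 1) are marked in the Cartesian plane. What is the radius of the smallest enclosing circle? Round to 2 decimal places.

8.03

By Welzl's lemma the MEC is supported by two points (diametrically opposite) or three points (on a circumcircle).
The minimum enclosing circle is determined by three boundary points: B, C, D.
Their circumcentre is (-1/34, 35/34) with r² = 37265/578.
The farthest remaining point A is at distance² 30397/578 ≤ 37265/578.
r = √(37265/578) ≈ 8.03.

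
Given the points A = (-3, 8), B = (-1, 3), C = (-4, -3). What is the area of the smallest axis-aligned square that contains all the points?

121

The bounding box has width 3 and height 11.
An axis-aligned square enclosing the set must have side ≥ max(width, height).
So the minimum side is max(3, 11) = 11.
Area = 11² = 121.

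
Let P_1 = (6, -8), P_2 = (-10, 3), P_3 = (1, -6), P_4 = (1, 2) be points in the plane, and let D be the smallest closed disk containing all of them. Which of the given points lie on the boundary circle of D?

A smallest enclosing disk is always determined by at most three of the input points on its boundary.
The farthest pair is P_1–P_2 with squared distance 377. The circle on this segment as diameter has centre (-2, -2.5) and r² = 377/4 = 94.25.
Check P_3: distance² to centre = 21.25 ≤ 94.25, so it lies inside.
All remaining points lie in this disk, and no smaller disk contains both endpoints, so this is the minimum enclosing circle.
The points at distance exactly r from the centre are P_1, P_2 — 2 points.

P_1, P_2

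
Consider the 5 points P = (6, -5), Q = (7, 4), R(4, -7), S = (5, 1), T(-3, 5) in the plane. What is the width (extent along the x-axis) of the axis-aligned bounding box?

max x = 7, min x = -3, so width = 10.

10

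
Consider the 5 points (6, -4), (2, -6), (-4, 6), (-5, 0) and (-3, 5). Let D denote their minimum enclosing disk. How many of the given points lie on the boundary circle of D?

A smallest enclosing disk is always determined by at most three of the input points on its boundary.
The farthest pair is (6, -4)–(-4, 6) with squared distance 200. The circle on this segment as diameter has centre (1, 1) and r² = 200/4 = 50.
Check (2, -6): distance² to centre = 50 ≤ 50, so it lies inside.
All remaining points lie in this disk, and no smaller disk contains both endpoints, so this is the minimum enclosing circle.
The points at distance exactly r from the centre are (6, -4), (2, -6), (-4, 6) — 3 points.

3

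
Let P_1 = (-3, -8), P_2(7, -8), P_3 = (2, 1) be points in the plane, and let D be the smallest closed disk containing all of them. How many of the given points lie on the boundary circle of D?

Side lengths²: P_1P_2² = 100, P_1P_3² = 106, P_2P_3² = 106.
Since P_2P_3² = 106 < 106 + 100 = 206, the triangle is acute, so the smallest enclosing circle is the circumcircle.
Circumcentre = (2, -44/9), r² = 2809/81.
The points at distance exactly r from the centre are P_1, P_2, P_3 — 3 points.

3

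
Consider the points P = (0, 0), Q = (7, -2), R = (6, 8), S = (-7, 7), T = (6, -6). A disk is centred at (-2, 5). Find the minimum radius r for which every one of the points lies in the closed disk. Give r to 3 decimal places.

13.601

The required radius is the distance from (-2, 5) to the farthest point.
Squared distances: 29, 130, 73, 29, 185.
Maximum is 185, attained at T.
r = √185 ≈ 13.601.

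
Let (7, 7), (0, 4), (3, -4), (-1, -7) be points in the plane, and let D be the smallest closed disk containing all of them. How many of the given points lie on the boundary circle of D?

The minimum enclosing circle of a finite set is fixed by two of the points (as a diameter) or three (as a circumcircle).
The farthest pair is (7, 7)–(-1, -7) with squared distance 260. The circle on this segment as diameter has centre (3, 0) and r² = 260/4 = 65.
Check (0, 4): distance² to centre = 25 ≤ 65, so it lies inside.
All remaining points lie in this disk, and no smaller disk contains both endpoints, so this is the minimum enclosing circle.
The points at distance exactly r from the centre are (7, 7), (-1, -7) — 2 points.

2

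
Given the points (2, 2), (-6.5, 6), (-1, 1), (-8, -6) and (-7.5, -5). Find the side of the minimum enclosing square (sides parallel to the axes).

12

The bounding box has width 10 and height 12.
An axis-aligned square enclosing the set must have side ≥ max(width, height).
So the minimum side is max(10, 12) = 12.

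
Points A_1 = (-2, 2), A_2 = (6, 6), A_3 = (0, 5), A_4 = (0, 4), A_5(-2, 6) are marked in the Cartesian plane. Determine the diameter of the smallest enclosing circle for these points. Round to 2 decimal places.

The minimum enclosing circle of a finite set is fixed by two of the points (as a diameter) or three (as a circumcircle).
The farthest pair is A_1–A_2 with squared distance 80. The circle on this segment as diameter has centre (2, 4) and r² = 80/4 = 20.
Check A_3: distance² to centre = 5 ≤ 20, so it lies inside.
All remaining points lie in this disk, and no smaller disk contains both endpoints, so this is the minimum enclosing circle.
Diameter = 2r = 2√20 ≈ 8.94.

8.94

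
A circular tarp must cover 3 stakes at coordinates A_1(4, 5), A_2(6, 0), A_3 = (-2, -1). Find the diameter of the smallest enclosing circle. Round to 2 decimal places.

Side lengths²: A_1A_2² = 29, A_1A_3² = 72, A_2A_3² = 65.
Since A_1A_3² = 72 < 65 + 29 = 94, the triangle is acute, so the smallest enclosing circle is the circumcircle.
Circumcentre = (25/14, 17/14), r² = 1885/98.
Diameter = 2r = 2√(1885/98) ≈ 8.77.

8.77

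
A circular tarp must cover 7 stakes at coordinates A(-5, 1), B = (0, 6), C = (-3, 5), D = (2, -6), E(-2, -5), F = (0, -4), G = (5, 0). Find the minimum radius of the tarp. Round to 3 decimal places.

The minimum enclosing circle is determined by three boundary points: B, C, D.
Their circumcentre is (7/19, -2/19) with r² = 13505/361.
The farthest remaining point A is at distance² 10845/361 ≤ 13505/361.
r = √(13505/361) ≈ 6.116.

6.116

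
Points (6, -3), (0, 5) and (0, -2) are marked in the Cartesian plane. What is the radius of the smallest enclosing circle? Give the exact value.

Call the three points A, B, C in the order given.
Side lengths²: AB² = 100, AC² = 37, BC² = 49.
Since AB² = 100 ≥ 49 + 37 = 86, the angle opposite AB is not acute, so the smallest enclosing circle has AB as diameter.
Centre = midpoint of AB = (3, 1), r² = 100/4 = 25.
r = √25 = 5.

5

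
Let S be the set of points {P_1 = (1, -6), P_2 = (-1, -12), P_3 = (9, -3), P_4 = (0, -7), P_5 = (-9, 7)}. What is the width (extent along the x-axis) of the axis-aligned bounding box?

max x = 9, min x = -9, so width = 18.

18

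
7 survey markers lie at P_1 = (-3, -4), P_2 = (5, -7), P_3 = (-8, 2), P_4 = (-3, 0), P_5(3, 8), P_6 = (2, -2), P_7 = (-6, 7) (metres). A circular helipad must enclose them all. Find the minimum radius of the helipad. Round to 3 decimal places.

The farthest pair is P_2–P_7 with squared distance 317. The circle on this segment as diameter has centre (-0.5, 0) and r² = 317/4 = 79.25.
Check P_1: distance² to centre = 22.25 ≤ 79.25, so it lies inside.
All remaining points lie in this disk, and no smaller disk contains both endpoints, so this is the minimum enclosing circle.
r = √(79.25) ≈ 8.902.

8.902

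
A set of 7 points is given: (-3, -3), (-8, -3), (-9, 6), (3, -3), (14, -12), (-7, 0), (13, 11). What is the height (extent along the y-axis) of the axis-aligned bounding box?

max y = 11, min y = -12, so height = 23.

23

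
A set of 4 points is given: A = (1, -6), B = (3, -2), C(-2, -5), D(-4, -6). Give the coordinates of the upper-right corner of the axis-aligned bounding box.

x-range [-4, 3], y-range [-6, -2].
The upper-right corner is (3, -2).

(3, -2)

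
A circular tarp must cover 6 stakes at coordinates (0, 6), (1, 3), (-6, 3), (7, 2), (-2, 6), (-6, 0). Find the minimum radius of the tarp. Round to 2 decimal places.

6.60

The minimum enclosing circle of a finite set is fixed by two of the points (as a diameter) or three (as a circumcircle).
The minimum enclosing circle is determined by three boundary points: (-6, 3), (7, 2), (-6, 0).
Their circumcentre is (11/26, 1.5) with r² = 14705/338.
The farthest remaining point (-2, 6) is at distance² 8829/338 ≤ 14705/338.
r = √(14705/338) ≈ 6.60.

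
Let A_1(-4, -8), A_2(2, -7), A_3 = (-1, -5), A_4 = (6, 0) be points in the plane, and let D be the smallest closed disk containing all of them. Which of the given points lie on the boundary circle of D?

A_1, A_4

The minimum enclosing circle of a finite set is fixed by two of the points (as a diameter) or three (as a circumcircle).
The farthest pair is A_1–A_4 with squared distance 164. The circle on this segment as diameter has centre (1, -4) and r² = 164/4 = 41.
Check A_2: distance² to centre = 10 ≤ 41, so it lies inside.
All remaining points lie in this disk, and no smaller disk contains both endpoints, so this is the minimum enclosing circle.
The points at distance exactly r from the centre are A_1, A_4 — 2 points.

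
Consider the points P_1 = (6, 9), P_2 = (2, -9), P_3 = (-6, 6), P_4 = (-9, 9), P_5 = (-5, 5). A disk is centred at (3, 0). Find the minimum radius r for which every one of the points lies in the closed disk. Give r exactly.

The required radius is the distance from (3, 0) to the farthest point.
Squared distances: 90, 82, 117, 225, 89.
Maximum is 225, attained at P_4.
r = √225 = 15.

15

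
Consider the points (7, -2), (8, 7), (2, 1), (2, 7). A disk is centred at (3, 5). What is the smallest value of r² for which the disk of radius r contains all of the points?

65

The required radius is the distance from (3, 5) to the farthest point.
Squared distances: 65, 29, 17, 5.
Maximum is 65, attained at (7, -2).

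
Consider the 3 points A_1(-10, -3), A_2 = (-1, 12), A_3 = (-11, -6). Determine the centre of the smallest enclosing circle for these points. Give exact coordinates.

(-6, 3)

Side lengths²: A_1A_2² = 306, A_1A_3² = 10, A_2A_3² = 424.
Since A_2A_3² = 424 ≥ 306 + 10 = 316, the angle opposite A_2A_3 is not acute, so the smallest enclosing circle has A_2A_3 as diameter.
Centre = midpoint of A_2A_3 = (-6, 3), r² = 424/4 = 106.
Centre = (-6, 3).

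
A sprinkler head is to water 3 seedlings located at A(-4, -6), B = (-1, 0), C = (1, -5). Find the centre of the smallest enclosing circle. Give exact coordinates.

(-35/18, -59/18)

Side lengths²: AB² = 45, AC² = 26, BC² = 29.
Since AB² = 45 < 29 + 26 = 55, the triangle is acute, so the smallest enclosing circle is the circumcircle.
Circumcentre = (-35/18, -59/18), r² = 1885/162.
Centre = (-35/18, -59/18).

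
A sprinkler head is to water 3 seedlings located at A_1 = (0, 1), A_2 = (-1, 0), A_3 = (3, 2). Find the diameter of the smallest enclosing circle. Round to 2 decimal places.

Side lengths²: A_1A_2² = 2, A_1A_3² = 10, A_2A_3² = 20.
Since A_2A_3² = 20 ≥ 10 + 2 = 12, the angle opposite A_2A_3 is not acute, so the smallest enclosing circle has A_2A_3 as diameter.
Centre = midpoint of A_2A_3 = (1, 1), r² = 20/4 = 5.
Diameter = 2r = 2√5 ≈ 4.47.

4.47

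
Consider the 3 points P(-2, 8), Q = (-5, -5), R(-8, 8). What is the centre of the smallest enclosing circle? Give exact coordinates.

(-5, 24/13)

Side lengths²: PQ² = 178, PR² = 36, QR² = 178.
Since QR² = 178 < 178 + 36 = 214, the triangle is acute, so the smallest enclosing circle is the circumcircle.
Circumcentre = (-5, 24/13), r² = 7921/169.
Centre = (-5, 24/13).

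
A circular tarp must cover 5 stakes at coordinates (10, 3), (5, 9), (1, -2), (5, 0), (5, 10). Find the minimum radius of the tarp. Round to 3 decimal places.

6.365

The minimum enclosing circle is determined by three boundary points: (10, 3), (1, -2), (5, 10).
Their circumcentre is (81/22, 83/22) with r² = 9805/242.
The farthest remaining point (5, 9) is at distance² 7033/242 ≤ 9805/242.
r = √(9805/242) ≈ 6.365.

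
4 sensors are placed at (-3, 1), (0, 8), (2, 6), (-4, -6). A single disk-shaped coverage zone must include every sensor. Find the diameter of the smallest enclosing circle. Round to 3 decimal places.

A smallest enclosing disk is always determined by at most three of the input points on its boundary.
The farthest pair is (0, 8)–(-4, -6) with squared distance 212. The circle on this segment as diameter has centre (-2, 1) and r² = 212/4 = 53.
Check (-3, 1): distance² to centre = 1 ≤ 53, so it lies inside.
All remaining points lie in this disk, and no smaller disk contains both endpoints, so this is the minimum enclosing circle.
Diameter = 2r = 2√53 ≈ 14.560.

14.560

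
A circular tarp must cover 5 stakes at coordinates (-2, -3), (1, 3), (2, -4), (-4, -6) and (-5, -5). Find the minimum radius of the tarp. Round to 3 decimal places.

By Welzl's lemma the MEC is supported by two points (diametrically opposite) or three points (on a circumcircle).
The farthest pair is (1, 3)–(-4, -6) with squared distance 106. The circle on this segment as diameter has centre (-1.5, -1.5) and r² = 106/4 = 26.5.
Check (-2, -3): distance² to centre = 2.5 ≤ 26.5, so it lies inside.
All remaining points lie in this disk, and no smaller disk contains both endpoints, so this is the minimum enclosing circle.
r = √(26.5) ≈ 5.148.

5.148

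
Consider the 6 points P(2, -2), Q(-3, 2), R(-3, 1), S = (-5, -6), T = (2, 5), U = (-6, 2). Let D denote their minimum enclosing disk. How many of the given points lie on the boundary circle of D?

2

The farthest pair is S–T with squared distance 170. The circle on this segment as diameter has centre (-1.5, -0.5) and r² = 170/4 = 42.5.
Check P: distance² to centre = 14.5 ≤ 42.5, so it lies inside.
All remaining points lie in this disk, and no smaller disk contains both endpoints, so this is the minimum enclosing circle.
The points at distance exactly r from the centre are S, T — 2 points.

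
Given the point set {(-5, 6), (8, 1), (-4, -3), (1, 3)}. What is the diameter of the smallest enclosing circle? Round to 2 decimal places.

A smallest enclosing disk is always determined by at most three of the input points on its boundary.
The minimum enclosing circle is determined by three boundary points: (-5, 6), (8, 1), (-4, -3).
Their circumcentre is (27/28, 59/28) with r² = 19885/392.
The farthest remaining point (1, 3) is at distance² 313/392 ≤ 19885/392.
Diameter = 2r = 2√(19885/392) ≈ 14.24.

14.24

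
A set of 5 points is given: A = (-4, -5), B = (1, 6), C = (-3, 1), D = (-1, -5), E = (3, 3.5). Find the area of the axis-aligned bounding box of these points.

77

x ranges over [-4, 3], width 7.
y ranges over [-5, 6], height 11.
Area = 7 × 11 = 77.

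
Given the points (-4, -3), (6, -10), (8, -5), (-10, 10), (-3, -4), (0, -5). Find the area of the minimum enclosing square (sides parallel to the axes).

The bounding box has width 18 and height 20.
An axis-aligned square enclosing the set must have side ≥ max(width, height).
So the minimum side is max(18, 20) = 20.
Area = 20² = 400.

400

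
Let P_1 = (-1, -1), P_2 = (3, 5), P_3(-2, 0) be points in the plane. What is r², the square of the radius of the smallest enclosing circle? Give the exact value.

13

Side lengths²: P_1P_2² = 52, P_1P_3² = 2, P_2P_3² = 50.
Since P_1P_2² = 52 ≥ 50 + 2 = 52, the angle opposite P_1P_2 is not acute, so the smallest enclosing circle has P_1P_2 as diameter.
Centre = midpoint of P_1P_2 = (1, 2), r² = 52/4 = 13.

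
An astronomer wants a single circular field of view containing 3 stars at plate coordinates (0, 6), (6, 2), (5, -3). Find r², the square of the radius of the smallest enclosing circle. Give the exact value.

Call the three points A, B, C in the order given.
Side lengths²: AB² = 52, AC² = 106, BC² = 26.
Since AC² = 106 ≥ 52 + 26 = 78, the angle opposite AC is not acute, so the smallest enclosing circle has AC as diameter.
Centre = midpoint of AC = (2.5, 1.5), r² = 106/4 = 26.5.

26.5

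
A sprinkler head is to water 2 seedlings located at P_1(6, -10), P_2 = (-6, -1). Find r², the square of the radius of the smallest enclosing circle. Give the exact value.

The smallest circle enclosing two points has them as diameter endpoints.
Centre = midpoint = (0, -5.5); r² = |P_1P_2|²/4 = 225/4 = 56.25.

56.25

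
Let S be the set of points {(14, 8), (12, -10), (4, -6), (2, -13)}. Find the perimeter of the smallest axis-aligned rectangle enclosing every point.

66

Width = max x − min x = 14 − 2 = 12.
Height = max y − min y = 8 − (-13) = 21.
Perimeter = 2(12 + 21) = 66.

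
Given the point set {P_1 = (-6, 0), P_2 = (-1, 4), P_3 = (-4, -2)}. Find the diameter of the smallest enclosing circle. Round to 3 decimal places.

Side lengths²: P_1P_2² = 41, P_1P_3² = 8, P_2P_3² = 45.
Since P_2P_3² = 45 < 41 + 8 = 49, the triangle is acute, so the smallest enclosing circle is the circumcircle.
Circumcentre = (-17/6, 7/6), r² = 205/18.
Diameter = 2r = 2√(205/18) ≈ 6.749.

6.749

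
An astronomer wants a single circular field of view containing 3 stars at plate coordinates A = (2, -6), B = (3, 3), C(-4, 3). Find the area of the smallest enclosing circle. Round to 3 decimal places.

93.026

Side lengths²: AB² = 82, AC² = 117, BC² = 49.
Since AC² = 117 < 82 + 49 = 131, the triangle is acute, so the smallest enclosing circle is the circumcircle.
Circumcentre = (-0.5, -7/6), r² = 533/18.
Area = π·r² = π·533/18 ≈ 93.026.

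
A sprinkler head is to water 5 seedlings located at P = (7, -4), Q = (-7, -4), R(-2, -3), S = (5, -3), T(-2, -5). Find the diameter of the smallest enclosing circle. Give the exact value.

14

The minimum enclosing circle of a finite set is fixed by two of the points (as a diameter) or three (as a circumcircle).
The farthest pair is P–Q with squared distance 196. The circle on this segment as diameter has centre (0, -4) and r² = 196/4 = 49.
Check R: distance² to centre = 5 ≤ 49, so it lies inside.
All remaining points lie in this disk, and no smaller disk contains both endpoints, so this is the minimum enclosing circle.
Diameter = 2r = 2√49 = 14.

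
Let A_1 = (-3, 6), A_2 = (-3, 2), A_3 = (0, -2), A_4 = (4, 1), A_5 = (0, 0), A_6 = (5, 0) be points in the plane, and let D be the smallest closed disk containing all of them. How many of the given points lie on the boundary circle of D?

A smallest enclosing disk is always determined by at most three of the input points on its boundary.
The minimum enclosing circle is determined by three boundary points: A_1, A_3, A_6.
Their circumcentre is (43/46, 67/23) with r² = 52925/2116.
The farthest remaining point A_2 is at distance² 34525/2116 ≤ 52925/2116.
The points at distance exactly r from the centre are A_1, A_3, A_6 — 3 points.

3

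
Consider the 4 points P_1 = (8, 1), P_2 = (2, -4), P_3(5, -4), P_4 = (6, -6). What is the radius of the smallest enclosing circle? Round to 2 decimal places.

3.97

By Welzl's lemma the MEC is supported by two points (diametrically opposite) or three points (on a circumcircle).
The minimum enclosing circle is determined by three boundary points: P_1, P_2, P_4.
Their circumcentre is (5.46875, -2.0625) with r² = 15.7861328125.
The farthest remaining point P_3 is at distance² 3.9736328125 ≤ 15.7861328125.
r = √(15.7861328125) ≈ 3.97.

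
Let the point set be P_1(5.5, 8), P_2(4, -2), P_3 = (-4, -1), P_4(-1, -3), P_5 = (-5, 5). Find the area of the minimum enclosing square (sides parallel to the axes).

121

The bounding box has width 10.5 and height 11.
An axis-aligned square enclosing the set must have side ≥ max(width, height).
So the minimum side is max(10.5, 11) = 11.
Area = 11² = 121.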